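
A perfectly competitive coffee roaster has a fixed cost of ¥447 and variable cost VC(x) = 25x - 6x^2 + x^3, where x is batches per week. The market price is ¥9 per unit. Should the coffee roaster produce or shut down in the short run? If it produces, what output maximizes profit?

Variable cost is VC = 25x - 6x^2 + x^3, so AVC = VC/x = 25 - 6x + x^2 and MC = dTC/dx = 25 - 12x + 3x^2.
The AVC parabola has its vertex at x = 6/2 = 3, where AVC = 25 - 6·3 + 3^2 = ¥16.
Since P = ¥9 < min AVC = ¥16, price fails to cover variable cost at any output.
The firm minimizes its loss by shutting down and losing only its fixed cost of ¥447.

Shut down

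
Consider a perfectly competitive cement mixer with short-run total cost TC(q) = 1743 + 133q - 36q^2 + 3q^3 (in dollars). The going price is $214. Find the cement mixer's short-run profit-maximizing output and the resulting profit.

AVC = 133 - 36q + 3q^2 has its minimum $25 at q = 6; price $214 clears that bar, so the firm operates.
With MC = 133 - 72q + 9q^2, P = MC on the upward-sloping part at q* = 9.
TR = 214·9 = 1926. TC = 1743 + 468 = 2211. Profit = 1926 − 2211 = -$285.
Shutting down would mean losing the fixed cost of $1743, so operating at a loss of $285 is better by $1458.

Profit = -$285 at q = 9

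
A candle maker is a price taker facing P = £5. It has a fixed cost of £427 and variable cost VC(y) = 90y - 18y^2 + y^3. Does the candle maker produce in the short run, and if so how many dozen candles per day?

Strip out fixed cost: VC = 90y - 18y^2 + y^3. Then AVC = 90 - 18y + y^2 and MC = 90 - 36y + 3y^2.
AVC hits its minimum where MC = AVC, at y = 9, giving min AVC = 90 - 18·9 + 9^2 = £9.
Since P = £5 < min AVC = £9, price fails to cover variable cost at any output.
Best response: produce nothing and absorb the £427 fixed cost.

Shut down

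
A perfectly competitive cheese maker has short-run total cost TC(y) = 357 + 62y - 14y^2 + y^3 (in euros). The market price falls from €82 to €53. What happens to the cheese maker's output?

AVC = 62 - 14y + y^2, minimized at y = 7 where min AVC = €13. MC = 62 - 28y + 3y^2.
With P = €82 above the shutdown price, P = MC gives y = 10.
At P = €53 ≥ min AVC, set P = MC: y = 9. The firm stays open but cuts output.

Output falls from 10 to 9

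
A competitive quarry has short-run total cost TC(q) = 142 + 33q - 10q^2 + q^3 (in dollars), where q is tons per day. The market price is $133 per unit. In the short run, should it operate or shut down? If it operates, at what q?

Variable cost is VC = 33q - 10q^2 + q^3, so AVC = VC/q = 33 - 10q + q^2 and MC = dTC/dq = 33 - 20q + 3q^2.
AVC hits its minimum where MC = AVC, at q = 5, giving min AVC = 33 - 10·5 + 5^2 = $8.
Because $133 ≥ $8, revenue can cover variable cost; the firm operates.
Set P = MC: 133 = 33 - 20q + 3q^2 → -100 - 20q + 3q^2 = 0. The roots are q = -10/3 and q = 10; the profit-maximizing output is on the rising part of MC, so q* = 10.
Check: AVC at q = 10 is $33 ≤ P, so revenue covers variable cost.
Profit = P·q − TC = 133·10 − 472 = $858.

Produce at q = 10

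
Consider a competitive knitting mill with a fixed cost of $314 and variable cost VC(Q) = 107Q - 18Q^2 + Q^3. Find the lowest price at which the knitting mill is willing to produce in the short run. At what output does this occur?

$26 per unit, at Q = 9

The firm shuts down when price falls below the minimum of average variable cost. AVC = VC/Q = 107 - 18Q + Q^2.
dAVC/dQ = -18 + 2Q = 0 gives Q = 9. min AVC = 107 - 18·9 + 9^2 = 26.
The firm shuts down for any P below $26.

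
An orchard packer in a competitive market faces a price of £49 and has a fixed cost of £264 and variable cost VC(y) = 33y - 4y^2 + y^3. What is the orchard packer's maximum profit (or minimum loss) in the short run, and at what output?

Profit = -£200 at y = 4

AVC = 33 - 4y + y^2; min AVC = £29 at y = 2. Since P = £49 ≥ min AVC, the firm produces.
With MC = 33 - 8y + 3y^2, P = MC on the upward-sloping part at y* = 4.
TR = 49·4 = 196. TC = 264 + 132 = 396. Profit = 196 − 396 = -£200.
By producing, the firm covers all variable cost plus £64 of fixed cost; shutting down would lose the full £264.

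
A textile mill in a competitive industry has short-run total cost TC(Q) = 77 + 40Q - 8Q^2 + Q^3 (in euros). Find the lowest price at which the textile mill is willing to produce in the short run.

€24 per unit

The shutdown price is the minimum of AVC. VC = 40Q - 8Q^2 + Q^3, so AVC = 40 - 8Q + Q^2.
At the minimum of AVC, MC = AVC. MC = 40 - 16Q + 3Q^2; setting MC = AVC gives 2Q^2 - 8Q = 0, so Q = 4. min AVC = 24.
For P < €24 the firm produces nothing.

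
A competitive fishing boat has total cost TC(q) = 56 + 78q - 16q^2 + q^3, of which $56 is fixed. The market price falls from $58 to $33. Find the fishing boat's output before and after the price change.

Output falls from 10 to 9

MC = 78 - 32q + 3q^2; the shutdown threshold is min AVC = $14 (at q = 8).
At P = $58 ≥ min AVC, set P = MC on the rising branch: q = 10.
At P = $33 ≥ min AVC, set P = MC: q = 9. The firm stays open but cuts output.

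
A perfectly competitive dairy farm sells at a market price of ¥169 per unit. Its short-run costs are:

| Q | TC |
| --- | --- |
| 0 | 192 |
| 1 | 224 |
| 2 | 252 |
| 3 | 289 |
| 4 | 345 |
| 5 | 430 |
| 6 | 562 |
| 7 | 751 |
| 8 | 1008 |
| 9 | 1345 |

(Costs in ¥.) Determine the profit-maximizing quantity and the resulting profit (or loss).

Tabulate TR − TC: Q=0: -192; Q=1: -55; Q=2: 86; Q=3: 218; Q=4: 331; Q=5: 415; Q=6: 452; Q=7: 432; Q=8: 344; Q=9: 176.
Profit is maximized at Q = 6. AVC there is 370/6 = ¥61.67 ≤ P, so producing beats shutting down (which would give -¥192).

Q = 6; profit = ¥452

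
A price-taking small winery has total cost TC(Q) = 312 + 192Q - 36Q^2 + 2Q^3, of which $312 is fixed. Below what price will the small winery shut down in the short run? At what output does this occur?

The shutdown price is the minimum of AVC. VC = 192Q - 36Q^2 + 2Q^3, so AVC = 192 - 36Q + 2Q^2.
At the minimum of AVC, MC = AVC. MC = 192 - 72Q + 6Q^2; setting MC = AVC gives 4Q^2 - 36Q = 0, so Q = 9. min AVC = 30.
For P < $30 the firm produces nothing.

$30 per unit, at Q = 9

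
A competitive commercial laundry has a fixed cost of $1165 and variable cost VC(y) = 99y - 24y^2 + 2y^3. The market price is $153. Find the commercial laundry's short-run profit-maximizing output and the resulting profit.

Profit = -$193 at y = 9

AVC = 99 - 24y + 2y^2 has its minimum $27 at y = 6; price $153 clears that bar, so the firm operates.
MC = 99 - 48y + 6y^2. Setting P = MC and taking the root on the rising branch gives y* = 9.
TR = 153·9 = 1377. TC = 1165 + 405 = 1570. Profit = 1377 − 1570 = -$193.
That loss of $193 beats the $1165 the firm would lose by shutting down; producing recovers $972 of fixed cost.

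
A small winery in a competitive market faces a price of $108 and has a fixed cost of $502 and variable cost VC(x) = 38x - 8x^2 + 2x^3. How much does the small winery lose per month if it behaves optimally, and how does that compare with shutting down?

Profit = -$202 at x = 5

AVC = 38 - 8x + 2x^2 has its minimum $30 at x = 2; price $108 clears that bar, so the firm operates.
MC = 38 - 16x + 6x^2. Setting P = MC and taking the root on the rising branch gives x* = 5.
TR = 108·5 = 540. TC = 502 + 240 = 742. Profit = 540 − 742 = -$202.
That loss of $202 beats the $502 the firm would lose by shutting down; producing recovers $300 of fixed cost.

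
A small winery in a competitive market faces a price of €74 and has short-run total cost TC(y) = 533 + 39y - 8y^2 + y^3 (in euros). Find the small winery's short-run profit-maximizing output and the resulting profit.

Profit = -€239 at y = 7

AVC = 39 - 8y + y^2; min AVC = €23 at y = 4. Since P = €74 ≥ min AVC, the firm produces.
With MC = 39 - 16y + 3y^2, P = MC on the upward-sloping part at y* = 7.
TR = 74·7 = 518. TC = 533 + 224 = 757. Profit = 518 − 757 = -€239.
By producing, the firm covers all variable cost plus €294 of fixed cost; shutting down would lose the full €533.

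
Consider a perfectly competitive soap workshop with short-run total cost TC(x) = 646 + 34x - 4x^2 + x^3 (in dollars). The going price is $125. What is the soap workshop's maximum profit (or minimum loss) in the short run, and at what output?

Profit = -$156 at x = 7

AVC = 34 - 4x + x^2; min AVC = $30 at x = 2. Since P = $125 ≥ min AVC, the firm produces.
MC = 34 - 8x + 3x^2. Setting P = MC and taking the root on the rising branch gives x* = 7.
TR = 125·7 = 875. TC = 646 + 385 = 1031. Profit = 875 − 1031 = -$156.
That loss of $156 beats the $646 the firm would lose by shutting down; producing recovers $490 of fixed cost.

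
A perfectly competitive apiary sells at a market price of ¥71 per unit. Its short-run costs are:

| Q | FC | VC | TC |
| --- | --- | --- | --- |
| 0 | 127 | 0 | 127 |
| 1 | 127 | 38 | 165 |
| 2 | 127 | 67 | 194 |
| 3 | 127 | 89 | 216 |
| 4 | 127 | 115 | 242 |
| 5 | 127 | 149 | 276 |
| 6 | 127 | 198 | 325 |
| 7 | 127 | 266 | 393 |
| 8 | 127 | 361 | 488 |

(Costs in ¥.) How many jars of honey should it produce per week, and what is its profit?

Q = 7; profit = ¥104

Tabulate TR − TC: Q=0: -127; Q=1: -94; Q=2: -52; Q=3: -3; Q=4: 42; Q=5: 79; Q=6: 101; Q=7: 104; Q=8: 80.
Profit is maximized at Q = 7. AVC there is 266/7 = ¥38 ≤ P, so producing beats shutting down (which would give -¥127).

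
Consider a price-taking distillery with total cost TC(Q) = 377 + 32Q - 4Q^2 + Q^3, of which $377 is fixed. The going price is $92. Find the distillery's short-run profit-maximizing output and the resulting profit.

Profit = -$89 at Q = 6

AVC = 32 - 4Q + Q^2 has its minimum $28 at Q = 2; price $92 clears that bar, so the firm operates.
MC = 32 - 8Q + 3Q^2. Setting P = MC and taking the root on the rising branch gives Q* = 6.
TR = 92·6 = 552. TC = 377 + 264 = 641. Profit = 552 − 641 = -$89.
By producing, the firm covers all variable cost plus $288 of fixed cost; shutting down would lose the full $377.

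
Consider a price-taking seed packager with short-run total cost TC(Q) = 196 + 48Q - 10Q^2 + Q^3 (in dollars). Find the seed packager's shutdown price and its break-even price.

Shutdown price = min AVC. AVC = 48 - 10Q + Q^2, with vertex at Q = 5 and minimum $23.
ATC = 196/Q + 48 - 10Q + Q^2. Setting dATC/dQ = −196/Q^2 − 10 + 2Q = 0 gives Q = 7 (since 2·7^3 − 10·7^2 = 196).
min ATC = 196/7 + 48 − 10·7 + 7^2 = $55. That is the break-even price.
Between these two prices the firm operates at a loss; above $55 it earns a profit.

Shutdown price = $23; break-even price = $55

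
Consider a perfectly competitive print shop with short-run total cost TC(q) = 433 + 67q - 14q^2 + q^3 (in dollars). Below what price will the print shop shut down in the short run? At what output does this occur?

The firm shuts down when price falls below the minimum of average variable cost. AVC = VC/q = 67 - 14q + q^2.
At the minimum of AVC, MC = AVC. MC = 67 - 28q + 3q^2; setting MC = AVC gives 2q^2 - 14q = 0, so q = 7. min AVC = 18.
The firm shuts down for any P below $18.

$18 per unit, at q = 7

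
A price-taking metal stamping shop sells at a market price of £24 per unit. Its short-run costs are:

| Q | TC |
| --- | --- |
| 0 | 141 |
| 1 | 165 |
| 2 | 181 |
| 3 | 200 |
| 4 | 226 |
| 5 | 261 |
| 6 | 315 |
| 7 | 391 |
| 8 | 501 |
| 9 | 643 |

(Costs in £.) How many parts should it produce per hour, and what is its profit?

Compute π = P·Q − TC at each output: Q=0: -141; Q=1: -141; Q=2: -133; Q=3: -128; Q=4: -130; Q=5: -141; Q=6: -171; Q=7: -223; Q=8: -309; Q=9: -427.
Profit is maximized at Q = 3. AVC there is 59/3 = £19.67 ≤ P, so producing beats shutting down (which would give -£141).

Q = 3; profit = -£128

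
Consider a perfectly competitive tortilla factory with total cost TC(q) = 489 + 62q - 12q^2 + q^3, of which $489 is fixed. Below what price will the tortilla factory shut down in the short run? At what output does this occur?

$26 per unit, at q = 6

The firm shuts down when price falls below the minimum of average variable cost. AVC = VC/q = 62 - 12q + q^2.
At the minimum of AVC, MC = AVC. MC = 62 - 24q + 3q^2; setting MC = AVC gives 2q^2 - 12q = 0, so q = 6. min AVC = 26.
The firm shuts down for any P below $26.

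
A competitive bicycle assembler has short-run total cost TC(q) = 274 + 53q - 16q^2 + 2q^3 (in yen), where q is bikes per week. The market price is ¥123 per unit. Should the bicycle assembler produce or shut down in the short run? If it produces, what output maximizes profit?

Strip out fixed cost: VC = 53q - 16q^2 + 2q^3. Then AVC = 53 - 16q + 2q^2 and MC = 53 - 32q + 6q^2.
AVC is minimized where dAVC/dq = -16 + 4q = 0, at q = 4; min AVC = 53 - 16·4 + 2·4^2 = ¥21.
Since P = ¥123 ≥ min AVC = ¥21, price covers variable cost and the firm should produce.
P = MC gives -70 - 32q + 6q^2 = 0, with roots -5/3 and 7. Take the larger (rising MC): q* = 7.
Check: AVC at q = 7 is ¥39 ≤ P, so revenue covers variable cost.
Profit = P·q − TC = 123·7 − 547 = ¥314.

Produce at q = 7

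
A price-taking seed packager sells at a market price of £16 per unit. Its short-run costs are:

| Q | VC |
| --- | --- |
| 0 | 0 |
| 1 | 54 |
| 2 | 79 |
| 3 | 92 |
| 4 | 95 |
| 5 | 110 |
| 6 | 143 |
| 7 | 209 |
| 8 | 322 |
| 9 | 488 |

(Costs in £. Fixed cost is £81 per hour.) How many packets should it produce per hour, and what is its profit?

Q = 0 (shut down); profit = -£81

Compute π = P·Q − TC at each output: Q=0: -81; Q=1: -119; Q=2: -128; Q=3: -125; Q=4: -112; Q=5: -111; Q=6: -128; Q=7: -178; Q=8: -275; Q=9: -425.
Profit is highest at Q = 0. Equivalently, the lowest AVC in the table is 110/5 ≈ £22 at Q = 5, and P = £16 falls below it — price never covers variable cost, so the firm shuts down and loses only its fixed cost.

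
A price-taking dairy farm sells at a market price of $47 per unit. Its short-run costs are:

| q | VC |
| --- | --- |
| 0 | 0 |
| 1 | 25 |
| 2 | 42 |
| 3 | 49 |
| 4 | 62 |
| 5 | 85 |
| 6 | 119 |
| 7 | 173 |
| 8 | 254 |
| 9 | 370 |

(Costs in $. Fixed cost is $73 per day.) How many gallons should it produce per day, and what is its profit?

q = 6; profit = $90

Compute π = P·q − TC at each output: q=0: -73; q=1: -51; q=2: -21; q=3: 19; q=4: 53; q=5: 77; q=6: 90; q=7: 83; q=8: 49; q=9: -20.
Profit is maximized at q = 6. AVC there is 119/6 = $19.83 ≤ P, so producing beats shutting down (which would give -$73).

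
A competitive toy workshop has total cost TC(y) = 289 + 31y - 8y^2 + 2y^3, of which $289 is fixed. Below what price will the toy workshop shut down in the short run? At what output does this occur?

$23 per unit, at y = 2

Short-run supply begins at min AVC. From VC = 31y - 8y^2 + 2y^3, AVC = 31 - 8y + 2y^2.
dAVC/dy = -8 + 4y = 0 gives y = 2. min AVC = 31 - 8·2 + 2·2^2 = 23.
For P < $23 the firm produces nothing.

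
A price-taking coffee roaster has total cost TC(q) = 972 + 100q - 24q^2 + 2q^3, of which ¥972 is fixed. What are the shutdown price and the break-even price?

Shutdown price = ¥28; break-even price = ¥154

Shutdown price = min AVC. AVC = 100 - 24q + 2q^2, with vertex at q = 6 and minimum ¥28.
ATC = 972/q + 100 - 24q + 2q^2. Setting dATC/dq = −972/q^2 − 24 + 4q = 0 gives q = 9 (since 4·9^3 − 24·9^2 = 972).
min ATC = 972/9 + 100 − 24·9 + 2·9^2 = ¥154. That is the break-even price.
Between these two prices the firm operates at a loss; above ¥154 it earns a profit.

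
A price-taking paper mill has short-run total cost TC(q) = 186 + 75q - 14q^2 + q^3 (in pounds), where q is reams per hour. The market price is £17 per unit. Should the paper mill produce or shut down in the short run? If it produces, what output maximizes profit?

From TC, MC = TC'(q) = 75 - 28q + 3q^2 and AVC = VC/q = 75 - 14q + q^2.
AVC hits its minimum where MC = AVC, at q = 7, giving min AVC = 75 - 14·7 + 7^2 = £26.
P = £17 lies below min AVC = £26; no output level covers variable cost.
The firm minimizes its loss by shutting down and losing only its fixed cost of £186.

Shut down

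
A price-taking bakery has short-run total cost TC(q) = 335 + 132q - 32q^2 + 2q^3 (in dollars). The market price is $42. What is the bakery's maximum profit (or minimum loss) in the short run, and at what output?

Profit = -$11 at q = 9

AVC = 132 - 32q + 2q^2; min AVC = $4 at q = 8. Since P = $42 ≥ min AVC, the firm produces.
MC = 132 - 64q + 6q^2. Setting P = MC and taking the root on the rising branch gives q* = 9.
TR = 42·9 = 378. TC = 335 + 54 = 389. Profit = 378 − 389 = -$11.
By producing, the firm covers all variable cost plus $324 of fixed cost; shutting down would lose the full $335.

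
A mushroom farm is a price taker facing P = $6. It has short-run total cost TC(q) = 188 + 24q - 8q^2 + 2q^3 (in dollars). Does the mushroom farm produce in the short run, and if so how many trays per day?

Shut down

Variable cost is VC = 24q - 8q^2 + 2q^3, so AVC = VC/q = 24 - 8q + 2q^2 and MC = dTC/dq = 24 - 16q + 6q^2.
AVC is minimized where dAVC/dq = -8 + 4q = 0, at q = 2; min AVC = 24 - 8·2 + 2·2^2 = $16.
P = $6 lies below min AVC = $16; no output level covers variable cost.
Shutting down limits the loss to fixed cost, $188.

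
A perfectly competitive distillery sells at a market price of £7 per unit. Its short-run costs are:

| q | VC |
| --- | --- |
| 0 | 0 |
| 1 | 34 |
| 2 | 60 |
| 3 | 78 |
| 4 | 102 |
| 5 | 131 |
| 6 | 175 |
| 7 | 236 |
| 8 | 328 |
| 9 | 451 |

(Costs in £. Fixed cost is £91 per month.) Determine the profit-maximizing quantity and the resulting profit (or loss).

Tabulate TR − TC: q=0: -91; q=1: -118; q=2: -137; q=3: -148; q=4: -165; q=5: -187; q=6: -224; q=7: -278; q=8: -363; q=9: -479.
Profit is highest at q = 0. Equivalently, the lowest AVC in the table is 102/4 ≈ £25.50 at q = 4, and P = £7 falls below it — price never covers variable cost, so the firm shuts down and loses only its fixed cost.

q = 0 (shut down); profit = -£91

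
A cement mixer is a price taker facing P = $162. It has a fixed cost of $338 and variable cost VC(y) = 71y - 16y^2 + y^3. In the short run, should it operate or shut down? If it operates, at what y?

Variable cost is VC = 71y - 16y^2 + y^3, so AVC = VC/y = 71 - 16y + y^2 and MC = dTC/dy = 71 - 32y + 3y^2.
AVC hits its minimum where MC = AVC, at y = 8, giving min AVC = 71 - 16·8 + 8^2 = $7.
P = $162 exceeds min AVC = $7, so the firm stays open.
P = MC gives -91 - 32y + 3y^2 = 0, with roots -7/3 and 13. Take the larger (rising MC): y* = 13.
Check: AVC at y = 13 is $32 ≤ P, so revenue covers variable cost.
Profit = P·y − TC = 162·13 − 754 = $1352.

Produce at y = 13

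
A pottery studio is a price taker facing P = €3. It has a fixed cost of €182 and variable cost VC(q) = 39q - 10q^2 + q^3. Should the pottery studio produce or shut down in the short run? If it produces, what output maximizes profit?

Variable cost is VC = 39q - 10q^2 + q^3, so AVC = VC/q = 39 - 10q + q^2 and MC = dTC/dq = 39 - 20q + 3q^2.
AVC is minimized where dAVC/dq = -10 + 2q = 0, at q = 5; min AVC = 39 - 10·5 + 5^2 = €14.
With P < min AVC (€3 < €14), every unit sold adds to the loss.
Shutting down limits the loss to fixed cost, €182.

Shut down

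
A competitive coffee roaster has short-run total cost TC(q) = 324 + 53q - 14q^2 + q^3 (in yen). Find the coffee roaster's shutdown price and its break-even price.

Shutdown price = ¥4; break-even price = ¥44

AVC = 53 - 14q + q^2; minimized at q = 7, giving min AVC = ¥4. That is the shutdown price.
ATC = 324/q + 53 - 14q + q^2. Setting dATC/dq = −324/q^2 − 14 + 2q = 0 gives q = 9 (since 2·9^3 − 14·9^2 = 324).
min ATC = 324/9 + 53 − 14·9 + 9^2 = ¥44. That is the break-even price.
Between these two prices the firm operates at a loss; above ¥44 it earns a profit.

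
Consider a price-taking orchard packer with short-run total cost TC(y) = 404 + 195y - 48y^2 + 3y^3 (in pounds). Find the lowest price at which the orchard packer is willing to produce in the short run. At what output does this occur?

The firm shuts down when price falls below the minimum of average variable cost. AVC = VC/y = 195 - 48y + 3y^2.
dAVC/dy = -48 + 6y = 0 gives y = 8. min AVC = 195 - 48·8 + 3·8^2 = 3.
The firm shuts down for any P below £3.

£3 per unit, at y = 8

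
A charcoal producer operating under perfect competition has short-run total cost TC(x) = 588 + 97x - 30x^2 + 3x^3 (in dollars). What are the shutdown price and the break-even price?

AVC = 97 - 30x + 3x^2; minimized at x = 5, giving min AVC = $22. That is the shutdown price.
ATC = 588/x + 97 - 30x + 3x^2. Setting dATC/dx = −588/x^2 − 30 + 6x = 0 gives x = 7 (since 6·7^3 − 30·7^2 = 588).
min ATC = 588/7 + 97 − 30·7 + 3·7^2 = $118. That is the break-even price.
Between these two prices the firm operates at a loss; above $118 it earns a profit.

Shutdown price = $22; break-even price = $118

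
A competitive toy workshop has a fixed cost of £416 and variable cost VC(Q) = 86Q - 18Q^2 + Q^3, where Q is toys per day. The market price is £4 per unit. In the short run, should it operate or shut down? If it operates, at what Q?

From TC, MC = TC'(Q) = 86 - 36Q + 3Q^2 and AVC = VC/Q = 86 - 18Q + Q^2.
The AVC parabola has its vertex at Q = 18/2 = 9, where AVC = 86 - 18·9 + 9^2 = £5.
Since P = £4 < min AVC = £5, price fails to cover variable cost at any output.
The firm minimizes its loss by shutting down and losing only its fixed cost of £416.

Shut down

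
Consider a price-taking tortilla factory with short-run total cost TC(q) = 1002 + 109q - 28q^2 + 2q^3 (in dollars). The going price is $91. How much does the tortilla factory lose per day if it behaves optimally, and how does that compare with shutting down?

Profit = -$354 at q = 9

AVC = 109 - 28q + 2q^2; min AVC = $11 at q = 7. Since P = $91 ≥ min AVC, the firm produces.
With MC = 109 - 56q + 6q^2, P = MC on the upward-sloping part at q* = 9.
TR = 91·9 = 819. TC = 1002 + 171 = 1173. Profit = 819 − 1173 = -$354.
By producing, the firm covers all variable cost plus $648 of fixed cost; shutting down would lose the full $1002.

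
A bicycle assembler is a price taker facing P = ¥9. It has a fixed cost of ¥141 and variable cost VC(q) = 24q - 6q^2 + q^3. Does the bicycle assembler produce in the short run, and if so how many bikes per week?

Shut down

Strip out fixed cost: VC = 24q - 6q^2 + q^3. Then AVC = 24 - 6q + q^2 and MC = 24 - 12q + 3q^2.
AVC is minimized where dAVC/dq = -6 + 2q = 0, at q = 3; min AVC = 24 - 6·3 + 3^2 = ¥15.
P = ¥9 lies below min AVC = ¥15; no output level covers variable cost.
Best response: produce nothing and absorb the ¥141 fixed cost.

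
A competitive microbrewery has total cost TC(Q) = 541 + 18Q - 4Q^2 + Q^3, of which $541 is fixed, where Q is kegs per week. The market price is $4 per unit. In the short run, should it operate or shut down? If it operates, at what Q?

Shut down

From TC, MC = TC'(Q) = 18 - 8Q + 3Q^2 and AVC = VC/Q = 18 - 4Q + Q^2.
The AVC parabola has its vertex at Q = 4/2 = 2, where AVC = 18 - 4·2 + 2^2 = $14.
With P < min AVC ($4 < $14), every unit sold adds to the loss.
Best response: produce nothing and absorb the $541 fixed cost.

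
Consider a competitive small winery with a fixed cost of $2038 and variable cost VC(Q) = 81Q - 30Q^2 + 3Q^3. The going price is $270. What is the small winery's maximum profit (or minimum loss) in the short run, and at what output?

Profit = -$94 at Q = 9

AVC = 81 - 30Q + 3Q^2 has its minimum $6 at Q = 5; price $270 clears that bar, so the firm operates.
With MC = 81 - 60Q + 9Q^2, P = MC on the upward-sloping part at Q* = 9.
TR = 270·9 = 2430. TC = 2038 + 486 = 2524. Profit = 2430 − 2524 = -$94.
That loss of $94 beats the $2038 the firm would lose by shutting down; producing recovers $1944 of fixed cost.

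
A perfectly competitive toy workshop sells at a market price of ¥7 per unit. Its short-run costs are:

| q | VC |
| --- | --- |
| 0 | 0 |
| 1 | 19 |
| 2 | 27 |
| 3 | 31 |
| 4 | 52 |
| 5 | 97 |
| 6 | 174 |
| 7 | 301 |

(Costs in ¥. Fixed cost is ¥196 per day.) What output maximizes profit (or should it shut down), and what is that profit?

q = 0 (shut down); profit = -¥196

Tabulate TR − TC: q=0: -196; q=1: -208; q=2: -209; q=3: -206; q=4: -220; q=5: -258; q=6: -328; q=7: -448.
Profit is highest at q = 0. Equivalently, the lowest AVC in the table is 31/3 ≈ ¥10.33 at q = 3, and P = ¥7 falls below it — price never covers variable cost, so the firm shuts down and loses only its fixed cost.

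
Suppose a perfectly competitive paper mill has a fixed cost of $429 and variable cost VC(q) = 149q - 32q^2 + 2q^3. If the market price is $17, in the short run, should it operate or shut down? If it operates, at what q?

Shut down

Strip out fixed cost: VC = 149q - 32q^2 + 2q^3. Then AVC = 149 - 32q + 2q^2 and MC = 149 - 64q + 6q^2.
AVC is minimized where dAVC/dq = -32 + 4q = 0, at q = 8; min AVC = 149 - 32·8 + 2·8^2 = $21.
Since P = $17 < min AVC = $21, price fails to cover variable cost at any output.
The firm minimizes its loss by shutting down and losing only its fixed cost of $429.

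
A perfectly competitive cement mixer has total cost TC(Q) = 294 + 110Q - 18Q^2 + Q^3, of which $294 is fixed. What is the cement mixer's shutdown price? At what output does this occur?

$29 per unit, at Q = 9

Short-run supply begins at min AVC. From VC = 110Q - 18Q^2 + Q^3, AVC = 110 - 18Q + Q^2.
At the minimum of AVC, MC = AVC. MC = 110 - 36Q + 3Q^2; setting MC = AVC gives 2Q^2 - 18Q = 0, so Q = 9. min AVC = 29.
For P < $29 the firm produces nothing.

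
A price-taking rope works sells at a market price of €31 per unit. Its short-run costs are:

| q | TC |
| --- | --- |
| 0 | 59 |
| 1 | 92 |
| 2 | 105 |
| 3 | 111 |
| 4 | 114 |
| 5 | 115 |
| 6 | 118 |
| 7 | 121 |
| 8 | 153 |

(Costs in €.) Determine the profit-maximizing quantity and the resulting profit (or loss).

Profit at each row (π = 31q − TC): q=0: -59; q=1: -61; q=2: -43; q=3: -18; q=4: 10; q=5: 40; q=6: 68; q=7: 96; q=8: 95.
Profit is maximized at q = 7. AVC there is 62/7 = €8.86 ≤ P, so producing beats shutting down (which would give -€59).

q = 7; profit = €96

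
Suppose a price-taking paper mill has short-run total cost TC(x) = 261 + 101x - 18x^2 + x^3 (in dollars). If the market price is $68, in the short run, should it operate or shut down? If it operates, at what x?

Strip out fixed cost: VC = 101x - 18x^2 + x^3. Then AVC = 101 - 18x + x^2 and MC = 101 - 36x + 3x^2.
AVC hits its minimum where MC = AVC, at x = 9, giving min AVC = 101 - 18·9 + 9^2 = $20.
Because $68 ≥ $20, revenue can cover variable cost; the firm operates.
P = MC gives 33 - 36x + 3x^2 = 0, with roots 1 and 11. Take the larger (rising MC): x* = 11.
Check: AVC at x = 11 is $24 ≤ P, so revenue covers variable cost.
Profit = P·x − TC = 68·11 − 525 = $223.

Produce at x = 11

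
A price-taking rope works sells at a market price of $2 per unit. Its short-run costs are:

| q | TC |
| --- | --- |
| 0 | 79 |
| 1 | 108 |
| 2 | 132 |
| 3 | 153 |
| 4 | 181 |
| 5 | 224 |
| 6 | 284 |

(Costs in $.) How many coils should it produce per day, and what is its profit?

q = 0 (shut down); profit = -$79

Compute π = P·q − TC at each output: q=0: -79; q=1: -106; q=2: -128; q=3: -147; q=4: -173; q=5: -214; q=6: -272.
Profit is highest at q = 0. Equivalently, the lowest AVC in the table is 74/3 ≈ $24.67 at q = 3, and P = $2 falls below it — price never covers variable cost, so the firm shuts down and loses only its fixed cost.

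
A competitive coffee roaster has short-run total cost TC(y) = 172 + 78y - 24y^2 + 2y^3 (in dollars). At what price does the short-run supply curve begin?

$6 per unit

The firm shuts down when price falls below the minimum of average variable cost. AVC = VC/y = 78 - 24y + 2y^2.
dAVC/dy = -24 + 4y = 0 gives y = 6. min AVC = 78 - 24·6 + 2·6^2 = 6.
The firm shuts down for any P below $6.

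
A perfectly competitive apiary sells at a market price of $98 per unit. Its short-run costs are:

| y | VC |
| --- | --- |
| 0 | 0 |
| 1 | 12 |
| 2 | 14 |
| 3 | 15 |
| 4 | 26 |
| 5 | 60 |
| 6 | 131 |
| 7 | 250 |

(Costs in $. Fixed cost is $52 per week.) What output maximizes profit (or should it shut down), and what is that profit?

Compute π = P·y − TC at each output: y=0: -52; y=1: 34; y=2: 130; y=3: 227; y=4: 314; y=5: 378; y=6: 405; y=7: 384.
Profit is maximized at y = 6. AVC there is 131/6 = $21.83 ≤ P, so producing beats shutting down (which would give -$52).

y = 6; profit = $405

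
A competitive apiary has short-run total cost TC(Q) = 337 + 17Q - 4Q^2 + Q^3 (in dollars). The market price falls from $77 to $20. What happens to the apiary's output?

Output falls from 6 to 3

MC = 17 - 8Q + 3Q^2; the shutdown threshold is min AVC = $13 (at Q = 2).
At P = $77 ≥ min AVC, set P = MC on the rising branch: Q = 6.
At P = $20 ≥ min AVC, set P = MC: Q = 3. The firm stays open but cuts output.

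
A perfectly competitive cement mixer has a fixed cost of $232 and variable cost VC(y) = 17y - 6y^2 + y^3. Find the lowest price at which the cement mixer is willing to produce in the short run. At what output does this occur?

Short-run supply begins at min AVC. From VC = 17y - 6y^2 + y^3, AVC = 17 - 6y + y^2.
At the minimum of AVC, MC = AVC. MC = 17 - 12y + 3y^2; setting MC = AVC gives 2y^2 - 6y = 0, so y = 3. min AVC = 8.
For P < $8 the firm produces nothing.

$8 per unit, at y = 3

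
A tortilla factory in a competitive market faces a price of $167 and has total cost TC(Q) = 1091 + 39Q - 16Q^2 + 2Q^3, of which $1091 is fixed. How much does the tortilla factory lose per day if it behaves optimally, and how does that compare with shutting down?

Profit = -$67 at Q = 8

AVC = 39 - 16Q + 2Q^2; min AVC = $7 at Q = 4. Since P = $167 ≥ min AVC, the firm produces.
MC = 39 - 32Q + 6Q^2. Setting P = MC and taking the root on the rising branch gives Q* = 8.
TR = 167·8 = 1336. TC = 1091 + 312 = 1403. Profit = 1336 − 1403 = -$67.
By producing, the firm covers all variable cost plus $1024 of fixed cost; shutting down would lose the full $1091.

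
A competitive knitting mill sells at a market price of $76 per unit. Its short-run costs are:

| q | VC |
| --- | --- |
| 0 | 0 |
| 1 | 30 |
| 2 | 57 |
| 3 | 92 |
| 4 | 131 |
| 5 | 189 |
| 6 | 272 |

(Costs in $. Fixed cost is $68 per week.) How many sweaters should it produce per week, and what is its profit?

Compute π = P·q − TC at each output: q=0: -68; q=1: -22; q=2: 27; q=3: 68; q=4: 105; q=5: 123; q=6: 116.
Profit is maximized at q = 5. AVC there is 189/5 = $37.80 ≤ P, so producing beats shutting down (which would give -$68).

q = 5; profit = $123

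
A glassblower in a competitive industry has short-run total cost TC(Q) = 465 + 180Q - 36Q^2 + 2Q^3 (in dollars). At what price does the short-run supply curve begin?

$18 per unit

The shutdown price is the minimum of AVC. VC = 180Q - 36Q^2 + 2Q^3, so AVC = 180 - 36Q + 2Q^2.
At the minimum of AVC, MC = AVC. MC = 180 - 72Q + 6Q^2; setting MC = AVC gives 4Q^2 - 36Q = 0, so Q = 9. min AVC = 18.
For P < $18 the firm produces nothing.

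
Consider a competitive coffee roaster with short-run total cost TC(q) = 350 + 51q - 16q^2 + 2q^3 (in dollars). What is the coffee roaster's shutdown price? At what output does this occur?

$19 per unit, at q = 4

The firm shuts down when price falls below the minimum of average variable cost. AVC = VC/q = 51 - 16q + 2q^2.
dAVC/dq = -16 + 4q = 0 gives q = 4. min AVC = 51 - 16·4 + 2·4^2 = 19.
So the shutdown price is $19.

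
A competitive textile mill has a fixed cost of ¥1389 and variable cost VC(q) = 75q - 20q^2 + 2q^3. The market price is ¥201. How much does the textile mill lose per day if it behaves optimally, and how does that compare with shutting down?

AVC = 75 - 20q + 2q^2 has its minimum ¥25 at q = 5; price ¥201 clears that bar, so the firm operates.
With MC = 75 - 40q + 6q^2, P = MC on the upward-sloping part at q* = 9.
TR = 201·9 = 1809. TC = 1389 + 513 = 1902. Profit = 1809 − 1902 = -¥93.
That loss of ¥93 beats the ¥1389 the firm would lose by shutting down; producing recovers ¥1296 of fixed cost.

Profit = -¥93 at q = 9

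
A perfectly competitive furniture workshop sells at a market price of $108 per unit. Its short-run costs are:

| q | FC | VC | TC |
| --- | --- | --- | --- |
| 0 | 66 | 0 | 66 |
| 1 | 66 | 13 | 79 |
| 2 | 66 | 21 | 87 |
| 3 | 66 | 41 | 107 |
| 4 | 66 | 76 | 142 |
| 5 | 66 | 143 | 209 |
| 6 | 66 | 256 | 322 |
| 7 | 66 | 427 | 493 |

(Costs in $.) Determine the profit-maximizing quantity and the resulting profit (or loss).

q = 5; profit = $331

Tabulate TR − TC: q=0: -66; q=1: 29; q=2: 129; q=3: 217; q=4: 290; q=5: 331; q=6: 326; q=7: 263.
Profit is maximized at q = 5. AVC there is 143/5 = $28.60 ≤ P, so producing beats shutting down (which would give -$66).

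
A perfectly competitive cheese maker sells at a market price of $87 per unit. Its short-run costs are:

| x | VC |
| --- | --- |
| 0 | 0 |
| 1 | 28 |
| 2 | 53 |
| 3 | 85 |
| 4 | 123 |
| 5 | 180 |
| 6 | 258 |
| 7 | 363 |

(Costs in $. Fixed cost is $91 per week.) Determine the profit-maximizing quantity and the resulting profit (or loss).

x = 6; profit = $173

Profit at each row (π = 87x − TC): x=0: -91; x=1: -32; x=2: 30; x=3: 85; x=4: 134; x=5: 164; x=6: 173; x=7: 155.
Profit is maximized at x = 6. AVC there is 258/6 = $43 ≤ P, so producing beats shutting down (which would give -$91).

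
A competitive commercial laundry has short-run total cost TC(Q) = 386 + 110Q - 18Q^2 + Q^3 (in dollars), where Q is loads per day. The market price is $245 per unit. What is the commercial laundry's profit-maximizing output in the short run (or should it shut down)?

Produce at Q = 15

Variable cost is VC = 110Q - 18Q^2 + Q^3, so AVC = VC/Q = 110 - 18Q + Q^2 and MC = dTC/dQ = 110 - 36Q + 3Q^2.
The AVC parabola has its vertex at Q = 18/2 = 9, where AVC = 110 - 18·9 + 9^2 = $29.
Because $245 ≥ $29, revenue can cover variable cost; the firm operates.
Set P = MC: 245 = 110 - 36Q + 3Q^2 → -135 - 36Q + 3Q^2 = 0. The roots are Q = -3 and Q = 15; the profit-maximizing output is on the rising part of MC, so Q* = 15.
Check: AVC at Q = 15 is $65 ≤ P, so revenue covers variable cost.
Profit = P·Q − TC = 245·15 − 1361 = $2314.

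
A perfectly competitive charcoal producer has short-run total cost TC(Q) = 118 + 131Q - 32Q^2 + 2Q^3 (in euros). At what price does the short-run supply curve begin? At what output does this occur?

The firm shuts down when price falls below the minimum of average variable cost. AVC = VC/Q = 131 - 32Q + 2Q^2.
At the minimum of AVC, MC = AVC. MC = 131 - 64Q + 6Q^2; setting MC = AVC gives 4Q^2 - 32Q = 0, so Q = 8. min AVC = 3.
So the shutdown price is €3.

€3 per unit, at Q = 8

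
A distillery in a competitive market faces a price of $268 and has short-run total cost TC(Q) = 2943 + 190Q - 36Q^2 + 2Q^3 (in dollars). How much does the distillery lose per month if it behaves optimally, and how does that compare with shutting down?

Profit = -$239 at Q = 13

AVC = 190 - 36Q + 2Q^2; min AVC = $28 at Q = 9. Since P = $268 ≥ min AVC, the firm produces.
MC = 190 - 72Q + 6Q^2. Setting P = MC and taking the root on the rising branch gives Q* = 13.
TR = 268·13 = 3484. TC = 2943 + 780 = 3723. Profit = 3484 − 3723 = -$239.
By producing, the firm covers all variable cost plus $2704 of fixed cost; shutting down would lose the full $2943.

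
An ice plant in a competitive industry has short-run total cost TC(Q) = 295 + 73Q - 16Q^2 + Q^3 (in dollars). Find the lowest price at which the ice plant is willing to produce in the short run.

Short-run supply begins at min AVC. From VC = 73Q - 16Q^2 + Q^3, AVC = 73 - 16Q + Q^2.
dAVC/dQ = -16 + 2Q = 0 gives Q = 8. min AVC = 73 - 16·8 + 8^2 = 9.
So the shutdown price is $9.

$9 per unit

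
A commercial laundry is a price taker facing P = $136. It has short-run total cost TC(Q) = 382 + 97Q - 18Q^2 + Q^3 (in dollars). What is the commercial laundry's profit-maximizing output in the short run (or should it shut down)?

Produce at Q = 13

Variable cost is VC = 97Q - 18Q^2 + Q^3, so AVC = VC/Q = 97 - 18Q + Q^2 and MC = dTC/dQ = 97 - 36Q + 3Q^2.
The AVC parabola has its vertex at Q = 18/2 = 9, where AVC = 97 - 18·9 + 9^2 = $16.
Since P = $136 ≥ min AVC = $16, price covers variable cost and the firm should produce.
P = MC gives -39 - 36Q + 3Q^2 = 0, with roots -1 and 13. Take the larger (rising MC): Q* = 13.
Check: AVC at Q = 13 is $32 ≤ P, so revenue covers variable cost.
Profit = P·Q − TC = 136·13 − 798 = $970.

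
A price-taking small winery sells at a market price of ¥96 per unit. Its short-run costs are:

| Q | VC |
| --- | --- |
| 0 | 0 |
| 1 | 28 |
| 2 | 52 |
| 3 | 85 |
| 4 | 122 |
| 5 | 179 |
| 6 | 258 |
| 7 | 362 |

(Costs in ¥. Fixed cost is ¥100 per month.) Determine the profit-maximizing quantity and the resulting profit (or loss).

Q = 6; profit = ¥218

Tabulate TR − TC: Q=0: -100; Q=1: -32; Q=2: 40; Q=3: 103; Q=4: 162; Q=5: 201; Q=6: 218; Q=7: 210.
Profit is maximized at Q = 6. AVC there is 258/6 = ¥43 ≤ P, so producing beats shutting down (which would give -¥100).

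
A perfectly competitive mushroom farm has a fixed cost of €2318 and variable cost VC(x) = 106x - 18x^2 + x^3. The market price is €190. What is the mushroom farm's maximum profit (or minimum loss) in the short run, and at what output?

Profit = -€358 at x = 14

AVC = 106 - 18x + x^2; min AVC = €25 at x = 9. Since P = €190 ≥ min AVC, the firm produces.
MC = 106 - 36x + 3x^2. Setting P = MC and taking the root on the rising branch gives x* = 14.
TR = 190·14 = 2660. TC = 2318 + 700 = 3018. Profit = 2660 − 3018 = -€358.
By producing, the firm covers all variable cost plus €1960 of fixed cost; shutting down would lose the full €2318.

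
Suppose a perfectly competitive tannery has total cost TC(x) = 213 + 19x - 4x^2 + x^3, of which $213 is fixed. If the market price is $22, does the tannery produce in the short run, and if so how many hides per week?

Produce at x = 3

From TC, MC = TC'(x) = 19 - 8x + 3x^2 and AVC = VC/x = 19 - 4x + x^2.
AVC is minimized where dAVC/dx = -4 + 2x = 0, at x = 2; min AVC = 19 - 4·2 + 2^2 = $15.
Because $22 ≥ $15, revenue can cover variable cost; the firm operates.
Solving P = MC: -3 - 8x + 3x^2 = 0 ⇒ x = -1/3 or 3. On the upward-sloping branch, x* = 3.
Check: AVC at x = 3 is $16 ≤ P, so revenue covers variable cost.
Profit = P·x − TC = 22·3 − 261 = -$195, a loss, but smaller than the $213 fixed cost the firm would lose by shutting down.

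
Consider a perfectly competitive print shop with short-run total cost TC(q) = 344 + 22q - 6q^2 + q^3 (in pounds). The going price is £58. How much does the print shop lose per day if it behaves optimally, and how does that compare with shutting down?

Profit = -£128 at q = 6

AVC = 22 - 6q + q^2 has its minimum £13 at q = 3; price £58 clears that bar, so the firm operates.
With MC = 22 - 12q + 3q^2, P = MC on the upward-sloping part at q* = 6.
TR = 58·6 = 348. TC = 344 + 132 = 476. Profit = 348 − 476 = -£128.
Shutting down would mean losing the fixed cost of £344, so operating at a loss of £128 is better by £216.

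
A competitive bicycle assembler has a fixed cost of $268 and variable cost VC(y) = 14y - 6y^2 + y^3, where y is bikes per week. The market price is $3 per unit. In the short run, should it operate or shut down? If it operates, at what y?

Strip out fixed cost: VC = 14y - 6y^2 + y^3. Then AVC = 14 - 6y + y^2 and MC = 14 - 12y + 3y^2.
AVC is minimized where dAVC/dy = -6 + 2y = 0, at y = 3; min AVC = 14 - 6·3 + 3^2 = $5.
P = $3 lies below min AVC = $5; no output level covers variable cost.
Best response: produce nothing and absorb the $268 fixed cost.

Shut down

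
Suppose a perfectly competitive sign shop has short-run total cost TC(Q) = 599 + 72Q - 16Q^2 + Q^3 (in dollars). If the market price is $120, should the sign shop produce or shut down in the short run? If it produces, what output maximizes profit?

Strip out fixed cost: VC = 72Q - 16Q^2 + Q^3. Then AVC = 72 - 16Q + Q^2 and MC = 72 - 32Q + 3Q^2.
AVC hits its minimum where MC = AVC, at Q = 8, giving min AVC = 72 - 16·8 + 8^2 = $8.
P = $120 exceeds min AVC = $8, so the firm stays open.
Set P = MC: 120 = 72 - 32Q + 3Q^2 → -48 - 32Q + 3Q^2 = 0. The roots are Q = -4/3 and Q = 12; the profit-maximizing output is on the rising part of MC, so Q* = 12.
Check: AVC at Q = 12 is $24 ≤ P, so revenue covers variable cost.
Profit = P·Q − TC = 120·12 − 887 = $553.

Produce at Q = 12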